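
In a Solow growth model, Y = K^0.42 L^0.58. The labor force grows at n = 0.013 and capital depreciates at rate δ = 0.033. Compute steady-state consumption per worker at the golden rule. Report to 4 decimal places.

Capital per worker breaks even when investment replaces (n + δ)·k; here n + δ = 0.046.
Setting f'(k) = n+δ gives 0.42·k^(0.42−1) = 0.046, hence k_gold = (0.42/0.046)^(1/0.58) ≈ 45.2918.
y_gold = 45.2918^0.42 ≈ 4.9605.
c_gold = y_gold − (n+δ)·k_gold = 4.9605 − 0.046·45.2918 ≈ 2.8771.

c_gold ≈ 2.8771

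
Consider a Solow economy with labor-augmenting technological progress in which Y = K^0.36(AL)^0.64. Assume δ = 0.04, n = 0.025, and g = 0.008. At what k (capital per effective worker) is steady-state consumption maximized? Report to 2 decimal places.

n + g + δ = 0.025 + 0.008 + 0.04 = 0.073.
Maximizing c = f(k) − (n+g+δ)·k gives f'(k) = n+g+δ, i.e. 0.36·k^(0.36−1) = 0.073, so k_gold = (0.36/0.073)^(1/0.64) ≈ 12.0999.

k_gold ≈ 12.10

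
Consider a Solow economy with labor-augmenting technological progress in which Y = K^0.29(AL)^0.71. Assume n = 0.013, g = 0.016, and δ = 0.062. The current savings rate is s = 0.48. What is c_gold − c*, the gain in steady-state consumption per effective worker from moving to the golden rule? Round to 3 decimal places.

The effective depreciation rate is n + g + δ = 0.013 + 0.016 + 0.062 = 0.091.
Current steady state (s = 0.48): k* = (0.48/0.091)^(1/0.71) ≈ 10.4036, y* = 10.4036^0.29 ≈ 1.9723, c* = (1−0.48)·1.9723 ≈ 1.0256.
At the golden rule the marginal product of capital equals n+g+δ: 0.29·k^(0.29−1) = 0.091. Solving, k_gold = (0.29/0.091)^(1/0.71) ≈ 5.1163.
y_gold = 5.1163^0.29 ≈ 1.6054, c_gold = y_gold − 0.091·k_gold ≈ 1.1399.
Gain: Δc = 1.1399 − 1.0256 ≈ 0.1142.

Δc ≈ 0.114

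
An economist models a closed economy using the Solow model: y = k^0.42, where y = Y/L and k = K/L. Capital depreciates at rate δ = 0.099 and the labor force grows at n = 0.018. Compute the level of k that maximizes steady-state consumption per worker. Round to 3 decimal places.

k_gold ≈ 9.057

The effective depreciation rate is n + δ = 0.018 + 0.099 = 0.117.
Golden rule sets MPK = n+δ: 0.42·k^(0.42−1) = 0.117, so k_gold = (0.42/0.117)^(1/0.58) ≈ 9.0574.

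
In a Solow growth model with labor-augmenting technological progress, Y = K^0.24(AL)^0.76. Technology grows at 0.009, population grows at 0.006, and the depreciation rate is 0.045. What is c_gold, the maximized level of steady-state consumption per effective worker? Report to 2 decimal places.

c_gold ≈ 1.18

Capital per effective worker breaks even when investment replaces (n + g + δ)·k; here n + g + δ = 0.06.
Golden rule sets MPK = n+g+δ: 0.24·k^(0.24−1) = 0.06, so k_gold = (0.24/0.06)^(1/0.76) ≈ 6.1970.
y_gold = 6.1970^0.24 ≈ 1.5493.
c_gold = y_gold − (n+g+δ)·k_gold = 1.5493 − 0.06·6.1970 ≈ 1.1774.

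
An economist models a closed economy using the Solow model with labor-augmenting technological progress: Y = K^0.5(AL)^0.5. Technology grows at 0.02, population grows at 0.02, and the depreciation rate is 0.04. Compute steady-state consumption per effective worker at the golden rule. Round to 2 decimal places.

c_gold ≈ 3.12

The effective depreciation rate is n + g + δ = 0.02 + 0.02 + 0.04 = 0.08.
At the golden rule the marginal product of capital equals n+g+δ: 0.5·k^(0.5−1) = 0.08. Solving, k_gold = (0.5/0.08)^(1/0.5) ≈ 39.0625.
y_gold = 39.0625^0.5 ≈ 6.2500.
c_gold = y_gold − (n+g+δ)·k_gold = 6.2500 − 0.08·39.0625 ≈ 3.1250.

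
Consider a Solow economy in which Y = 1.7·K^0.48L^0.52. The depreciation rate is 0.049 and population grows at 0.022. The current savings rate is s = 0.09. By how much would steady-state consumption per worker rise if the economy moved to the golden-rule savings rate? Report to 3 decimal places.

Capital per worker breaks even when investment replaces (n + δ)·k; here n + δ = 0.071.
Current steady state (s = 0.09): k* = (0.09·1.7/0.071)^(1/0.52) ≈ 4.3774, y* = 1.7·4.3774^0.48 ≈ 3.4533, c* = (1−0.09)·3.4533 ≈ 3.1425.
Maximizing c = f(k) − (n+δ)·k gives f'(k) = n+δ, i.e. 0.48·1.7·k^(0.48−1) = 0.071, so k_gold = (0.48·1.7/0.071)^(1/0.52) ≈ 109.4692.
y_gold = 1.7·109.4692^0.48 ≈ 16.1923, c_gold = y_gold − 0.071·k_gold ≈ 8.4200.
Gain: Δc = 8.4200 − 3.1425 ≈ 5.2775.

Δc ≈ 5.278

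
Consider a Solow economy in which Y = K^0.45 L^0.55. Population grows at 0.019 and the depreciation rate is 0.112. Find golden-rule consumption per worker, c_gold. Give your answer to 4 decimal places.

c_gold ≈ 1.5096

n + δ = 0.019 + 0.112 = 0.131.
Maximizing c = f(k) − (n+δ)·k gives f'(k) = n+δ, i.e. 0.45·k^(0.45−1) = 0.131, so k_gold = (0.45/0.131)^(1/0.55) ≈ 9.4284.
y_gold = 9.4284^0.45 ≈ 2.7447.
c_gold = y_gold − (n+δ)·k_gold = 2.7447 − 0.131·9.4284 ≈ 1.5096.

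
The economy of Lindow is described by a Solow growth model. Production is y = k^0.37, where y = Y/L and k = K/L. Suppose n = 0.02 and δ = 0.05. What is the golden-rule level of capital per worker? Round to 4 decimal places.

k_gold ≈ 14.0535

Capital per worker breaks even when investment replaces (n + δ)·k; here n + δ = 0.07.
Golden rule sets MPK = n+δ: 0.37·k^(0.37−1) = 0.07, so k_gold = (0.37/0.07)^(1/0.63) ≈ 14.0535.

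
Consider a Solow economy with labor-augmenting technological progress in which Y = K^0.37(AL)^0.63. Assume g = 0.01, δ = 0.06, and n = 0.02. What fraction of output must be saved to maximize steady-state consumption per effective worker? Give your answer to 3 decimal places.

The effective depreciation rate is n + g + δ = 0.02 + 0.01 + 0.06 = 0.09.
At the golden rule MPK = n+g+δ, and in any Cobb-Douglas steady state s = (n+g+δ)·k/y = MPK·k/y = capital's share 0.37.

s_gold = 0.370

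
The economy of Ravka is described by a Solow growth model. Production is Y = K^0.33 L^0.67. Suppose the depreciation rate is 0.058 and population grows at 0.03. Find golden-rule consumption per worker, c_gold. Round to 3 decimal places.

c_gold ≈ 1.285

The effective depreciation rate is n + δ = 0.03 + 0.058 = 0.088.
Maximizing c = f(k) − (n+δ)·k gives f'(k) = n+δ, i.e. 0.33·k^(0.33−1) = 0.088, so k_gold = (0.33/0.088)^(1/0.67) ≈ 7.1906.
y_gold = 7.1906^0.33 ≈ 1.9175.
c_gold = y_gold − (n+δ)·k_gold = 1.9175 − 0.088·7.1906 ≈ 1.2847.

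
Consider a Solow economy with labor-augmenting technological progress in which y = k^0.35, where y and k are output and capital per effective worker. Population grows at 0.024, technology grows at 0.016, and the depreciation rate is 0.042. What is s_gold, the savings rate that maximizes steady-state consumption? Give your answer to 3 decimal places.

n + g + δ = 0.024 + 0.016 + 0.042 = 0.082.
At the golden rule MPK = n+g+δ, and in any Cobb-Douglas steady state s = (n+g+δ)·k/y = MPK·k/y = capital's share 0.35.

s_gold = 0.350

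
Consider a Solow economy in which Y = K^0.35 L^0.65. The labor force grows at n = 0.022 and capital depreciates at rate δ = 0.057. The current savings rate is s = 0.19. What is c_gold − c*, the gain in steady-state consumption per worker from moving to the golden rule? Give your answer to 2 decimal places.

Δc ≈ 0.15

The effective depreciation rate is n + δ = 0.022 + 0.057 = 0.079.
Current steady state (s = 0.19): k* = (0.19/0.079)^(1/0.65) ≈ 3.8579, y* = 3.8579^0.35 ≈ 1.6041, c* = (1−0.19)·1.6041 ≈ 1.2993.
Maximizing c = f(k) − (n+δ)·k gives f'(k) = n+δ, i.e. 0.35·k^(0.35−1) = 0.079, so k_gold = (0.35/0.079)^(1/0.65) ≈ 9.8747.
y_gold = 9.8747^0.35 ≈ 2.2289, c_gold = y_gold − 0.079·k_gold ≈ 1.4488.
Gain: Δc = 1.4488 − 1.2993 ≈ 0.1495.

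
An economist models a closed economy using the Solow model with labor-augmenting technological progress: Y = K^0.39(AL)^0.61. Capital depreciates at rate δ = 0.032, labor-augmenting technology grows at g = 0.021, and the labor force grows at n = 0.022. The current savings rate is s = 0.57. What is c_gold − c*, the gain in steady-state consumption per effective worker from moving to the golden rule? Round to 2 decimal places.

Break-even investment rate: n + g + δ = 0.022 + 0.021 + 0.032 = 0.075.
Current steady state (s = 0.57): k* = (0.57/0.075)^(1/0.61) ≈ 27.7944, y* = 27.7944^0.39 ≈ 3.6572, c* = (1−0.57)·3.6572 ≈ 1.5726.
Maximizing c = f(k) − (n+g+δ)·k gives f'(k) = n+g+δ, i.e. 0.39·k^(0.39−1) = 0.075, so k_gold = (0.39/0.075)^(1/0.61) ≈ 14.9202.
y_gold = 14.9202^0.39 ≈ 2.8693, c_gold = y_gold − 0.075·k_gold ≈ 1.7503.
Gain: Δc = 1.7503 − 1.5726 ≈ 0.1777.

Δc ≈ 0.18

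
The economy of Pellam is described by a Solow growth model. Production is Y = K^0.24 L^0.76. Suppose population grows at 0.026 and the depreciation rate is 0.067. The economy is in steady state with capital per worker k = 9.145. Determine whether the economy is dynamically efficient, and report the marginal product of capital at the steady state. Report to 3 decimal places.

dynamically inefficient; MPK ≈ 0.045

Capital per worker breaks even when investment replaces (n + δ)·k; here n + δ = 0.093.
MPK = 0.24·k^(0.24−1) = 0.24·9.145^(-0.76) ≈ 0.0446.
MPK < 0.093, so the economy is dynamically inefficient (over-saving).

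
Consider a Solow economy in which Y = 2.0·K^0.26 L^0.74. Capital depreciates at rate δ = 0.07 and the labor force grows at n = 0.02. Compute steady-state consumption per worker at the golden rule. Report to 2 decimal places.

Capital per worker breaks even when investment replaces (n + δ)·k; here n + δ = 0.09.
Maximizing c = f(k) − (n+δ)·k gives f'(k) = n+δ, i.e. 0.26·2.0·k^(0.26−1) = 0.09, so k_gold = (0.26·2.0/0.09)^(1/0.74) ≈ 10.7006.
y_gold = 2.0·10.7006^0.26 ≈ 3.7040.
c_gold = y_gold − (n+δ)·k_gold = 3.7040 − 0.09·10.7006 ≈ 2.7410.

c_gold ≈ 2.74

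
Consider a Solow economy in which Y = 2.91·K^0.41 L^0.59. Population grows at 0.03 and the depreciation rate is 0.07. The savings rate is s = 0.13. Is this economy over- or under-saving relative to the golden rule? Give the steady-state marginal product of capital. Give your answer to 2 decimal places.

Capital per worker breaks even when investment replaces (n + δ)·k; here n + δ = 0.1.
Steady-state k*: s·A·k^0.41 = 0.1·k gives k* = (0.13·2.91/0.1)^(1/0.59) ≈ 9.5364.
MPK = 0.41·2.91·9.5364^(-0.59) ≈ 0.3154.
MPK > n+δ = 0.1, so the economy is dynamically efficient (under-saving).

under-saving; MPK ≈ 0.32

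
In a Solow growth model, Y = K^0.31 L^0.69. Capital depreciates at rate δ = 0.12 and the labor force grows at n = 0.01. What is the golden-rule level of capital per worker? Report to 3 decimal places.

k_gold ≈ 3.524

The effective depreciation rate is n + δ = 0.01 + 0.12 = 0.13.
Golden rule sets MPK = n+δ: 0.31·k^(0.31−1) = 0.13, so k_gold = (0.31/0.13)^(1/0.69) ≈ 3.5236.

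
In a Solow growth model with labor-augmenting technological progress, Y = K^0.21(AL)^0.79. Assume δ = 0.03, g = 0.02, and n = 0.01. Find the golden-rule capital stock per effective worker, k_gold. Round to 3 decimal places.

k_gold ≈ 4.883

Capital per effective worker breaks even when investment replaces (n + g + δ)·k; here n + g + δ = 0.06.
Golden rule sets MPK = n+g+δ: 0.21·k^(0.21−1) = 0.06, so k_gold = (0.21/0.06)^(1/0.79) ≈ 4.8831.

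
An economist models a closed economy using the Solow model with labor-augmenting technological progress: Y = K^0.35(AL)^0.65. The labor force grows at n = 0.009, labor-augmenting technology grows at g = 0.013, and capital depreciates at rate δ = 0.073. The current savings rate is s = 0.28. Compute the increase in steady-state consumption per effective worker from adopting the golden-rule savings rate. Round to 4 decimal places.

The effective depreciation rate is n + g + δ = 0.009 + 0.013 + 0.073 = 0.095.
Current steady state (s = 0.28): k* = (0.28/0.095)^(1/0.65) ≈ 5.2748, y* = 5.2748^0.35 ≈ 1.7897, c* = (1−0.28)·1.7897 ≈ 1.2886.
Setting f'(k) = n+g+δ gives 0.35·k^(0.35−1) = 0.095, hence k_gold = (0.35/0.095)^(1/0.65) ≈ 7.4353.
y_gold = 7.4353^0.35 ≈ 2.0182, c_gold = y_gold − 0.095·k_gold ≈ 1.3118.
Gain: Δc = 1.3118 − 1.2886 ≈ 0.0232.

Δc ≈ 0.0232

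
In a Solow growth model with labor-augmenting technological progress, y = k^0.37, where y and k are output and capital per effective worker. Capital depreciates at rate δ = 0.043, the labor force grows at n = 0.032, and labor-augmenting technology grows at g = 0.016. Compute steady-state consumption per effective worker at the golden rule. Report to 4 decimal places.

c_gold ≈ 1.4358

The effective depreciation rate is n + g + δ = 0.032 + 0.016 + 0.043 = 0.091.
At the golden rule the marginal product of capital equals n+g+δ: 0.37·k^(0.37−1) = 0.091. Solving, k_gold = (0.37/0.091)^(1/0.63) ≈ 9.2666.
y_gold = 9.2666^0.37 ≈ 2.2791.
c_gold = y_gold − (n+g+δ)·k_gold = 2.2791 − 0.091·9.2666 ≈ 1.4358.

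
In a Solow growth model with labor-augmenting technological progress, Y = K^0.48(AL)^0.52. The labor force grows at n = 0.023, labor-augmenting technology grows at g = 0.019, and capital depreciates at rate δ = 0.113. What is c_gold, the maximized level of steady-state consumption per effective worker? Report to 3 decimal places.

Break-even investment rate: n + g + δ = 0.023 + 0.019 + 0.113 = 0.155.
Golden rule sets MPK = n+g+δ: 0.48·k^(0.48−1) = 0.155, so k_gold = (0.48/0.155)^(1/0.52) ≈ 8.7914.
y_gold = 8.7914^0.48 ≈ 2.8389.
c_gold = y_gold − (n+g+δ)·k_gold = 2.8389 − 0.155·8.7914 ≈ 1.4762.

c_gold ≈ 1.476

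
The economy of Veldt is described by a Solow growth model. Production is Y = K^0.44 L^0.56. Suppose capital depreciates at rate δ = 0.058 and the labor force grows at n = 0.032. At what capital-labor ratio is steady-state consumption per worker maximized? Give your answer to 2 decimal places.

k_gold ≈ 17.01

Break-even investment rate: n + δ = 0.032 + 0.058 = 0.09.
At the golden rule the marginal product of capital equals n+δ: 0.44·k^(0.44−1) = 0.09. Solving, k_gold = (0.44/0.09)^(1/0.56) ≈ 17.0111.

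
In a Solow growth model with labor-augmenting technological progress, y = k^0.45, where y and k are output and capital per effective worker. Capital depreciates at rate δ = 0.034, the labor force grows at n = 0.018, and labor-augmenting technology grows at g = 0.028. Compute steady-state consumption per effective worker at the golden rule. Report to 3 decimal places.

c_gold ≈ 2.260

The effective depreciation rate is n + g + δ = 0.018 + 0.028 + 0.034 = 0.08.
At the golden rule the marginal product of capital equals n+g+δ: 0.45·k^(0.45−1) = 0.08. Solving, k_gold = (0.45/0.08)^(1/0.55) ≈ 23.1132.
y_gold = 23.1132^0.45 ≈ 4.1090.
c_gold = y_gold − (n+g+δ)·k_gold = 4.1090 − 0.08·23.1132 ≈ 2.2600.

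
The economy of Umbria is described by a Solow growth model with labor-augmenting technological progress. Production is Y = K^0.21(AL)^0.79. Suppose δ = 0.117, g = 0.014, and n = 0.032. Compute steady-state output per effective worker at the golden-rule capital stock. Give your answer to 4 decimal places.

y_gold ≈ 1.0697

n + g + δ = 0.032 + 0.014 + 0.117 = 0.163.
At the golden rule the marginal product of capital equals n+g+δ: 0.21·k^(0.21−1) = 0.163. Solving, k_gold = (0.21/0.163)^(1/0.79) ≈ 1.3781.
Output: y_gold = k_gold^0.21 = 1.3781^0.21 ≈ 1.0697.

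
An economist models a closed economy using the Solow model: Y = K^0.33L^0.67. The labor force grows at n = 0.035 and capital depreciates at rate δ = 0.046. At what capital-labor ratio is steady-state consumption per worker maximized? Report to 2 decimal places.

k_gold ≈ 8.14

n + δ = 0.035 + 0.046 = 0.081.
Maximizing c = f(k) − (n+δ)·k gives f'(k) = n+δ, i.e. 0.33·k^(0.33−1) = 0.081, so k_gold = (0.33/0.081)^(1/0.67) ≈ 8.1375.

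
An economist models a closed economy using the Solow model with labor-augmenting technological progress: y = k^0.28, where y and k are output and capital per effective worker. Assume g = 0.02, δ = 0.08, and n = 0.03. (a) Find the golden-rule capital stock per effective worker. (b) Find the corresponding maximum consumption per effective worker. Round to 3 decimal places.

(a) k_gold ≈ 2.903; (b) c_gold ≈ 0.970

Capital per effective worker breaks even when investment replaces (n + g + δ)·k; here n + g + δ = 0.13.
Setting f'(k) = n+g+δ gives 0.28·k^(0.28−1) = 0.13, hence k_gold = (0.28/0.13)^(1/0.72) ≈ 2.9027.
y_gold = 2.9027^0.28 ≈ 1.3477; c_gold = y_gold − 0.13·k_gold ≈ 0.9703.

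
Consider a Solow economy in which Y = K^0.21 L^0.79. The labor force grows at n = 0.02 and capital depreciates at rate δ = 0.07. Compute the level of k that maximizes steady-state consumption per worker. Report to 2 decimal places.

The effective depreciation rate is n + δ = 0.02 + 0.07 = 0.09.
At the golden rule the marginal product of capital equals n+δ: 0.21·k^(0.21−1) = 0.09. Solving, k_gold = (0.21/0.09)^(1/0.79) ≈ 2.9228.

k_gold ≈ 2.92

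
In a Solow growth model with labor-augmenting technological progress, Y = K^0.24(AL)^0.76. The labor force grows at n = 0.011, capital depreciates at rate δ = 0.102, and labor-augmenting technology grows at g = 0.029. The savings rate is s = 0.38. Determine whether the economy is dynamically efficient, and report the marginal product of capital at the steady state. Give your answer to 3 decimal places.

The effective depreciation rate is n + g + δ = 0.011 + 0.029 + 0.102 = 0.142.
Steady-state k*: s·k^0.24 = 0.142·k gives k* = (0.38/0.142)^(1/0.76) ≈ 3.6517.
MPK = 0.24·3.6517^(-0.76) ≈ 0.0897.
MPK < n+g+δ = 0.142, so the economy is dynamically inefficient (over-saving).

dynamically inefficient; MPK ≈ 0.090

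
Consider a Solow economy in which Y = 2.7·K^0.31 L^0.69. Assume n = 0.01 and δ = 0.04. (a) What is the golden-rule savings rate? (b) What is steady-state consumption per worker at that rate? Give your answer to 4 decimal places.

Break-even investment rate: n + δ = 0.01 + 0.04 = 0.05.
For Cobb-Douglas, s_gold equals capital's share: s_gold = 0.31.
Golden rule sets MPK = n+δ: 0.31·2.7·k^(0.31−1) = 0.05, so k_gold = (0.31·2.7/0.05)^(1/0.69) ≈ 59.3688.
y_gold = 2.7·59.3688^0.31 ≈ 9.5756; c_gold = (1−0.31)·y_gold ≈ 6.6072.

(a) s_gold = 0.3100; (b) c_gold ≈ 6.6072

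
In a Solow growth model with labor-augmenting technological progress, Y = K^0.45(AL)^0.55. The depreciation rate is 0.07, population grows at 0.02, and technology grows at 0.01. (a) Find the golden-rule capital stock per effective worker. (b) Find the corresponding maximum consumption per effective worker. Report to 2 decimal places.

Break-even investment rate: n + g + δ = 0.02 + 0.01 + 0.07 = 0.1.
Golden rule sets MPK = n+g+δ: 0.45·k^(0.45−1) = 0.1, so k_gold = (0.45/0.1)^(1/0.55) ≈ 15.4049.
y_gold = 15.4049^0.45 ≈ 3.4233; c_gold = y_gold − 0.1·k_gold ≈ 1.8828.

(a) k_gold ≈ 15.40; (b) c_gold ≈ 1.88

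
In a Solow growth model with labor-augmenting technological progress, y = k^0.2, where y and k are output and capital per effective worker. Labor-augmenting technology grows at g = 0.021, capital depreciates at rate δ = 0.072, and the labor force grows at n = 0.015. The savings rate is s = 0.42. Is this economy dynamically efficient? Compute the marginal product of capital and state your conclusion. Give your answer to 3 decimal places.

The effective depreciation rate is n + g + δ = 0.015 + 0.021 + 0.072 = 0.108.
Steady-state k*: s·k^0.2 = 0.108·k gives k* = (0.42/0.108)^(1/0.8) ≈ 5.4611.
MPK = 0.2·5.4611^(-0.8) ≈ 0.0514.
MPK < n+g+δ = 0.108, so the economy is dynamically inefficient (over-saving).

dynamically inefficient; MPK ≈ 0.051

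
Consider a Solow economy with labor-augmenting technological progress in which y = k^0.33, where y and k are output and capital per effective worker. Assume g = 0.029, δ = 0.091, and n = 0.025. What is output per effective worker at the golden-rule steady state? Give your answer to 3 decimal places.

The effective depreciation rate is n + g + δ = 0.025 + 0.029 + 0.091 = 0.145.
Golden rule sets MPK = n+g+δ: 0.33·k^(0.33−1) = 0.145, so k_gold = (0.33/0.145)^(1/0.67) ≈ 3.4124.
Output: y_gold = k_gold^0.33 = 3.4124^0.33 ≈ 1.4994.

y_gold ≈ 1.499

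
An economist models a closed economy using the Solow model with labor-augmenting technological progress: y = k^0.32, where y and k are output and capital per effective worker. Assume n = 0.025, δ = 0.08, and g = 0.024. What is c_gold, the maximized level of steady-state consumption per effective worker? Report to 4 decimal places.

c_gold ≈ 1.0428

The effective depreciation rate is n + g + δ = 0.025 + 0.024 + 0.08 = 0.129.
At the golden rule the marginal product of capital equals n+g+δ: 0.32·k^(0.32−1) = 0.129. Solving, k_gold = (0.32/0.129)^(1/0.68) ≈ 3.8040.
y_gold = 3.8040^0.32 ≈ 1.5335.
c_gold = y_gold − (n+g+δ)·k_gold = 1.5335 − 0.129·3.8040 ≈ 1.0428.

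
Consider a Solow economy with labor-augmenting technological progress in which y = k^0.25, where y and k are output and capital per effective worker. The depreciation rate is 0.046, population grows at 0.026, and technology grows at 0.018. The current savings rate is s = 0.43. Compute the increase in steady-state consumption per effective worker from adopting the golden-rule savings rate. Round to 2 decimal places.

Δc ≈ 0.09

The effective depreciation rate is n + g + δ = 0.026 + 0.018 + 0.046 = 0.09.
Current steady state (s = 0.43): k* = (0.43/0.09)^(1/0.75) ≈ 8.0470, y* = 8.0470^0.25 ≈ 1.6843, c* = (1−0.43)·1.6843 ≈ 0.9600.
Setting f'(k) = n+g+δ gives 0.25·k^(0.25−1) = 0.09, hence k_gold = (0.25/0.09)^(1/0.75) ≈ 3.9048.
y_gold = 3.9048^0.25 ≈ 1.4057, c_gold = y_gold − 0.09·k_gold ≈ 1.0543.
Gain: Δc = 1.0543 − 0.9600 ≈ 0.0943.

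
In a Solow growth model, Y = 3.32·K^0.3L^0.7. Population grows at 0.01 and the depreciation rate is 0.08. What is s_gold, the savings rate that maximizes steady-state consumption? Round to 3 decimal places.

Break-even investment rate: n + δ = 0.01 + 0.08 = 0.09.
At the golden rule MPK = n+δ, and in any Cobb-Douglas steady state s = (n+δ)·k/y = MPK·k/y = capital's share 0.3.

s_gold = 0.300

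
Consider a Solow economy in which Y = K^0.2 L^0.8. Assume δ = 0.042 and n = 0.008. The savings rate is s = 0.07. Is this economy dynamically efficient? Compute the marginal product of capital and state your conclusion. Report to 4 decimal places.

dynamically efficient; MPK ≈ 0.1429

Break-even investment rate: n + δ = 0.008 + 0.042 = 0.05.
Steady-state k*: s·k^0.2 = 0.05·k gives k* = (0.07/0.05)^(1/0.8) ≈ 1.5229.
MPK = 0.2·1.5229^(-0.8) ≈ 0.1429.
MPK > n+δ = 0.05, so the economy is dynamically efficient (under-saving).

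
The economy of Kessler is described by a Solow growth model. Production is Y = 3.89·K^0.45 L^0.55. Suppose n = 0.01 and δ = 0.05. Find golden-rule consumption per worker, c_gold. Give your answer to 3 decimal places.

Break-even investment rate: n + δ = 0.01 + 0.05 = 0.06.
Golden rule sets MPK = n+δ: 0.45·3.89·k^(0.45−1) = 0.06, so k_gold = (0.45·3.89/0.06)^(1/0.55) ≈ 460.9524.
y_gold = 3.89·460.9524^0.45 ≈ 61.4603.
c_gold = y_gold − (n+δ)·k_gold = 61.4603 − 0.06·460.9524 ≈ 33.8032.

c_gold ≈ 33.803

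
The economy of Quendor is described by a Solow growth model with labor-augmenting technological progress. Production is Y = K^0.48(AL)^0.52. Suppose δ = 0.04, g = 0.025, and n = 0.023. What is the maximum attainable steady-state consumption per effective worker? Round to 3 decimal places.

Break-even investment rate: n + g + δ = 0.023 + 0.025 + 0.04 = 0.088.
At the golden rule the marginal product of capital equals n+g+δ: 0.48·k^(0.48−1) = 0.088. Solving, k_gold = (0.48/0.088)^(1/0.52) ≈ 26.1122.
y_gold = 26.1122^0.48 ≈ 4.7872.
c_gold = y_gold − (n+g+δ)·k_gold = 4.7872 − 0.088·26.1122 ≈ 2.4894.

c_gold ≈ 2.489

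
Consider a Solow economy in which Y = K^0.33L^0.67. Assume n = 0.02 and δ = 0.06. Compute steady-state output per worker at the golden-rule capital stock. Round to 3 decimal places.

n + δ = 0.02 + 0.06 = 0.08.
Golden rule sets MPK = n+δ: 0.33·k^(0.33−1) = 0.08, so k_gold = (0.33/0.08)^(1/0.67) ≈ 8.2898.
Output: y_gold = k_gold^0.33 = 8.2898^0.33 ≈ 2.0096.

y_gold ≈ 2.010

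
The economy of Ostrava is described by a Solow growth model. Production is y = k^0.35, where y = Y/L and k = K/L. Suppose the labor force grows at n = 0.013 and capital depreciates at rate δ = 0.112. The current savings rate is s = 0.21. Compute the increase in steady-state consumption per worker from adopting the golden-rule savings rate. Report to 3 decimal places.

Break-even investment rate: n + δ = 0.013 + 0.112 = 0.125.
Current steady state (s = 0.21): k* = (0.21/0.125)^(1/0.65) ≈ 2.2214, y* = 2.2214^0.35 ≈ 1.3223, c* = (1−0.21)·1.3223 ≈ 1.0446.
Setting f'(k) = n+δ gives 0.35·k^(0.35−1) = 0.125, hence k_gold = (0.35/0.125)^(1/0.65) ≈ 4.8746.
y_gold = 4.8746^0.35 ≈ 1.7409, c_gold = y_gold − 0.125·k_gold ≈ 1.1316.
Gain: Δc = 1.1316 − 1.0446 ≈ 0.0870.

Δc ≈ 0.087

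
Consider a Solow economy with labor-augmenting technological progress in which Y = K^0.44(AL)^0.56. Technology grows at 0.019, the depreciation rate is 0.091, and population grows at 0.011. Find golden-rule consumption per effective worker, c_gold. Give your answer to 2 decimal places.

c_gold ≈ 1.54

Capital per effective worker breaks even when investment replaces (n + g + δ)·k; here n + g + δ = 0.121.
Maximizing c = f(k) − (n+g+δ)·k gives f'(k) = n+g+δ, i.e. 0.44·k^(0.44−1) = 0.121, so k_gold = (0.44/0.121)^(1/0.56) ≈ 10.0275.
y_gold = 10.0275^0.44 ≈ 2.7576.
c_gold = y_gold − (n+g+δ)·k_gold = 2.7576 − 0.121·10.0275 ≈ 1.5442.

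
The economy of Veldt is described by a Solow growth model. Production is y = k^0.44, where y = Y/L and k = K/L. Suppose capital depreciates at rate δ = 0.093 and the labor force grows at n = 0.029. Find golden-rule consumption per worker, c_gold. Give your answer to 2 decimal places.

c_gold ≈ 1.53

Capital per worker breaks even when investment replaces (n + δ)·k; here n + δ = 0.122.
Maximizing c = f(k) − (n+δ)·k gives f'(k) = n+δ, i.e. 0.44·k^(0.44−1) = 0.122, so k_gold = (0.44/0.122)^(1/0.56) ≈ 9.8812.
y_gold = 9.8812^0.44 ≈ 2.7398.
c_gold = y_gold − (n+δ)·k_gold = 2.7398 − 0.122·9.8812 ≈ 1.5343.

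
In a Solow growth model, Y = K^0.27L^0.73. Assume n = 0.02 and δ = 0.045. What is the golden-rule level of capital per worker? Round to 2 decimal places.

k_gold ≈ 7.03

The effective depreciation rate is n + δ = 0.02 + 0.045 = 0.065.
Setting f'(k) = n+δ gives 0.27·k^(0.27−1) = 0.065, hence k_gold = (0.27/0.065)^(1/0.73) ≈ 7.0338.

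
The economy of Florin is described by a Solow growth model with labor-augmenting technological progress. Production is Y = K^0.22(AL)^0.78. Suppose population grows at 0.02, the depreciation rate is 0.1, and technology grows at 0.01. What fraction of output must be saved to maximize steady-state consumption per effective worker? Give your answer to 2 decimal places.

s_gold = 0.22

n + g + δ = 0.02 + 0.01 + 0.1 = 0.13.
At the golden rule MPK = n+g+δ, and in any Cobb-Douglas steady state s = (n+g+δ)·k/y = MPK·k/y = capital's share 0.22.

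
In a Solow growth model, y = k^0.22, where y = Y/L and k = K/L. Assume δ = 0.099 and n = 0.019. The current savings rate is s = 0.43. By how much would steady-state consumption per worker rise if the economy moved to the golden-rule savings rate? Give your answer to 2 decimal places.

Δc ≈ 0.11

The effective depreciation rate is n + δ = 0.019 + 0.099 = 0.118.
Current steady state (s = 0.43): k* = (0.43/0.118)^(1/0.78) ≈ 5.2479, y* = 5.2479^0.22 ≈ 1.4401, c* = (1−0.43)·1.4401 ≈ 0.8209.
Golden rule sets MPK = n+δ: 0.22·k^(0.22−1) = 0.118, so k_gold = (0.22/0.118)^(1/0.78) ≈ 2.2225.
y_gold = 2.2225^0.22 ≈ 1.1921, c_gold = y_gold − 0.118·k_gold ≈ 0.9298.
Gain: Δc = 0.9298 − 0.8209 ≈ 0.1090.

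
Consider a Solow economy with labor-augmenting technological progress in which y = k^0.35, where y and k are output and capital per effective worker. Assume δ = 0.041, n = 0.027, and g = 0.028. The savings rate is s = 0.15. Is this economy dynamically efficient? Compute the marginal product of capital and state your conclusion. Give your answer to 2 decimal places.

dynamically efficient; MPK ≈ 0.22

Break-even investment rate: n + g + δ = 0.027 + 0.028 + 0.041 = 0.096.
Steady-state k*: s·k^0.35 = 0.096·k gives k* = (0.15/0.096)^(1/0.65) ≈ 1.9869.
MPK = 0.35·1.9869^(-0.65) ≈ 0.2240.
MPK > n+g+δ = 0.096, so the economy is dynamically efficient (under-saving).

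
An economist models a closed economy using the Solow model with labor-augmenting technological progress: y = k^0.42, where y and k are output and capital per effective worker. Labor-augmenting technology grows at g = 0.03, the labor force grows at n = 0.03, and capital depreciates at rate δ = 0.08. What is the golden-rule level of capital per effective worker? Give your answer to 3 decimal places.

k_gold ≈ 6.647

n + g + δ = 0.03 + 0.03 + 0.08 = 0.14.
Maximizing c = f(k) − (n+g+δ)·k gives f'(k) = n+g+δ, i.e. 0.42·k^(0.42−1) = 0.14, so k_gold = (0.42/0.14)^(1/0.58) ≈ 6.6470.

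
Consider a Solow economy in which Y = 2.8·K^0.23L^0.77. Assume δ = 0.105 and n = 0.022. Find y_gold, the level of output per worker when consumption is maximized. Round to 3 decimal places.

y_gold ≈ 4.547

n + δ = 0.022 + 0.105 = 0.127.
Golden rule sets MPK = n+δ: 0.23·2.8·k^(0.23−1) = 0.127, so k_gold = (0.23·2.8/0.127)^(1/0.77) ≈ 8.2355.
Output: y_gold = 2.8·k_gold^0.23 = 2.8·8.2355^0.23 ≈ 4.5474.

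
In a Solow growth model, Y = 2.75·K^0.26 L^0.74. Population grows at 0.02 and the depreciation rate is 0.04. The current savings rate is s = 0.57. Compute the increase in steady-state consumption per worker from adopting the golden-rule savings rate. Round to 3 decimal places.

Δc ≈ 1.139

Break-even investment rate: n + δ = 0.02 + 0.04 = 0.06.
Current steady state (s = 0.57): k* = (0.57·2.75/0.06)^(1/0.74) ≈ 82.2131, y* = 2.75·82.2131^0.26 ≈ 8.6540, c* = (1−0.57)·8.6540 ≈ 3.7212.
At the golden rule the marginal product of capital equals n+δ: 0.26·2.75·k^(0.26−1) = 0.06. Solving, k_gold = (0.26·2.75/0.06)^(1/0.74) ≈ 28.4619.
y_gold = 2.75·28.4619^0.26 ≈ 6.5681, c_gold = y_gold − 0.06·k_gold ≈ 4.8604.
Gain: Δc = 4.8604 − 3.7212 ≈ 1.1392.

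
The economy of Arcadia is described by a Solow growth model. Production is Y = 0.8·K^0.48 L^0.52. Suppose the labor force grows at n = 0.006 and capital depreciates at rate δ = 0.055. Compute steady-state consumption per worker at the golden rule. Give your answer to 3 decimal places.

Break-even investment rate: n + δ = 0.006 + 0.055 = 0.061.
Maximizing c = f(k) − (n+δ)·k gives f'(k) = n+δ, i.e. 0.48·0.8·k^(0.48−1) = 0.061, so k_gold = (0.48·0.8/0.061)^(1/0.52) ≈ 34.3986.
y_gold = 0.8·34.3986^0.48 ≈ 4.3715.
c_gold = y_gold − (n+δ)·k_gold = 4.3715 − 0.061·34.3986 ≈ 2.2732.

c_gold ≈ 2.273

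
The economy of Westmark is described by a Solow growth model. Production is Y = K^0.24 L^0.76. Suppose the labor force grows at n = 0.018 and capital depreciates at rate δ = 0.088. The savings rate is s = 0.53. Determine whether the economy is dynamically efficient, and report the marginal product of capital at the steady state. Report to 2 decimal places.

dynamically inefficient; MPK ≈ 0.05

n + δ = 0.018 + 0.088 = 0.106.
Steady-state k*: s·k^0.24 = 0.106·k gives k* = (0.53/0.106)^(1/0.76) ≈ 8.3118.
MPK = 0.24·8.3118^(-0.76) ≈ 0.0480.
MPK < n+δ = 0.106, so the economy is dynamically inefficient (over-saving).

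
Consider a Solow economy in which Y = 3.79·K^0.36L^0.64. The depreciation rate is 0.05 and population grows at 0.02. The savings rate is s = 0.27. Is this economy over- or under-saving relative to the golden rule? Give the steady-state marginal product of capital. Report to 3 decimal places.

n + δ = 0.02 + 0.05 = 0.07.
Steady-state k*: s·A·k^0.36 = 0.07·k gives k* = (0.27·3.79/0.07)^(1/0.64) ≈ 66.0943.
MPK = 0.36·3.79·66.0943^(-0.64) ≈ 0.0933.
MPK > n+δ = 0.07, so the economy is dynamically efficient (under-saving).

under-saving; MPK ≈ 0.093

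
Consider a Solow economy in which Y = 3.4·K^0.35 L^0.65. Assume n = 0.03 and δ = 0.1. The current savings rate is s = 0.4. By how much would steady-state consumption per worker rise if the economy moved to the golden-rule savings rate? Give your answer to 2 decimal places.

Δc ≈ 0.06

n + δ = 0.03 + 0.1 = 0.13.
Current steady state (s = 0.4): k* = (0.4·3.4/0.13)^(1/0.65) ≈ 37.0347, y* = 3.4·37.0347^0.35 ≈ 12.0363, c* = (1−0.4)·12.0363 ≈ 7.2218.
At the golden rule the marginal product of capital equals n+δ: 0.35·3.4·k^(0.35−1) = 0.13. Solving, k_gold = (0.35·3.4/0.13)^(1/0.65) ≈ 30.1571.
y_gold = 3.4·30.1571^0.35 ≈ 11.2012, c_gold = y_gold − 0.13·k_gold ≈ 7.2808.
Gain: Δc = 7.2808 − 7.2218 ≈ 0.0590.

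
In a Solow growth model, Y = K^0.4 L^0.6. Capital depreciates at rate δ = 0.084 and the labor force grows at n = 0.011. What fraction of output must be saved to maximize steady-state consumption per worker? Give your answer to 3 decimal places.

Capital per worker breaks even when investment replaces (n + δ)·k; here n + δ = 0.095.
At the golden rule MPK = n+δ, and in any Cobb-Douglas steady state s = (n+δ)·k/y = MPK·k/y = capital's share 0.4.

s_gold = 0.400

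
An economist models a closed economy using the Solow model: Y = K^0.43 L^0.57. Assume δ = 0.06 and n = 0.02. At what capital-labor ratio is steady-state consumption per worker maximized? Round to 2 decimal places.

The effective depreciation rate is n + δ = 0.02 + 0.06 = 0.08.
Setting f'(k) = n+δ gives 0.43·k^(0.43−1) = 0.08, hence k_gold = (0.43/0.08)^(1/0.57) ≈ 19.1146.

k_gold ≈ 19.11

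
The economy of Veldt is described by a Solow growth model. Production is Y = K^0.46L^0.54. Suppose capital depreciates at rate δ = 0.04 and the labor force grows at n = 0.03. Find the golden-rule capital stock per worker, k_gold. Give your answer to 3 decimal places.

k_gold ≈ 32.673

Capital per worker breaks even when investment replaces (n + δ)·k; here n + δ = 0.07.
Setting f'(k) = n+δ gives 0.46·k^(0.46−1) = 0.07, hence k_gold = (0.46/0.07)^(1/0.54) ≈ 32.6727.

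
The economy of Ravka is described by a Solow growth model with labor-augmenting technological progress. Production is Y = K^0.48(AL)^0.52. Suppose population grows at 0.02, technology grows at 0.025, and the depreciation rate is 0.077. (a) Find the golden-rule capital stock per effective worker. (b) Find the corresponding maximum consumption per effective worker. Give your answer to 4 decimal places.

n + g + δ = 0.02 + 0.025 + 0.077 = 0.122.
Maximizing c = f(k) − (n+g+δ)·k gives f'(k) = n+g+δ, i.e. 0.48·k^(0.48−1) = 0.122, so k_gold = (0.48/0.122)^(1/0.52) ≈ 13.9317.
y_gold = 13.9317^0.48 ≈ 3.5410; c_gold = y_gold − 0.122·k_gold ≈ 1.8413.

(a) k_gold ≈ 13.9317; (b) c_gold ≈ 1.8413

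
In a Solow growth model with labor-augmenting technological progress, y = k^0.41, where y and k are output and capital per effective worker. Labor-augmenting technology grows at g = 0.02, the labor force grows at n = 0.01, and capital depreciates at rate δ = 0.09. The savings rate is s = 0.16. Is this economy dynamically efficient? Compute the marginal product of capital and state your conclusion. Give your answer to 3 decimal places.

Capital per effective worker breaks even when investment replaces (n + g + δ)·k; here n + g + δ = 0.12.
Steady-state k*: s·k^0.41 = 0.12·k gives k* = (0.16/0.12)^(1/0.59) ≈ 1.6284.
MPK = 0.41·1.6284^(-0.59) ≈ 0.3075.
MPK > n+g+δ = 0.12, so the economy is dynamically efficient (under-saving).

dynamically efficient; MPK ≈ 0.307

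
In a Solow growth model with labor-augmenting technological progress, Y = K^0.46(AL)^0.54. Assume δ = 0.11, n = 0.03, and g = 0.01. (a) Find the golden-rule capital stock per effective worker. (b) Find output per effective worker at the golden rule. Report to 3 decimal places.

Capital per effective worker breaks even when investment replaces (n + g + δ)·k; here n + g + δ = 0.15.
Maximizing c = f(k) − (n+g+δ)·k gives f'(k) = n+g+δ, i.e. 0.46·k^(0.46−1) = 0.15, so k_gold = (0.46/0.15)^(1/0.54) ≈ 7.9659.
y_gold = 7.9659^0.46 ≈ 2.5976.

(a) k_gold ≈ 7.966; (b) y_gold ≈ 2.598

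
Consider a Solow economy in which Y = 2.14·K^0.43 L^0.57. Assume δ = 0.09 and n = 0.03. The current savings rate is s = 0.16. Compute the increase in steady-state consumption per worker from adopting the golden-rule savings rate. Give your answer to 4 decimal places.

Break-even investment rate: n + δ = 0.03 + 0.09 = 0.12.
Current steady state (s = 0.16): k* = (0.16·2.14/0.12)^(1/0.57) ≈ 6.2931, y* = 2.14·6.2931^0.43 ≈ 4.7198, c* = (1−0.16)·4.7198 ≈ 3.9646.
Golden rule sets MPK = n+δ: 0.43·2.14·k^(0.43−1) = 0.12, so k_gold = (0.43·2.14/0.12)^(1/0.57) ≈ 35.6539.
y_gold = 2.14·35.6539^0.43 ≈ 9.9499, c_gold = y_gold − 0.12·k_gold ≈ 5.6715.
Gain: Δc = 5.6715 − 3.9646 ≈ 1.7068.

Δc ≈ 1.7068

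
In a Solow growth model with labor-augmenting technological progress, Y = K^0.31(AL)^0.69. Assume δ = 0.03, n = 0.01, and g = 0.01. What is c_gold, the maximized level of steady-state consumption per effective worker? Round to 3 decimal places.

c_gold ≈ 1.566

Break-even investment rate: n + g + δ = 0.01 + 0.01 + 0.03 = 0.05.
Setting f'(k) = n+g+δ gives 0.31·k^(0.31−1) = 0.05, hence k_gold = (0.31/0.05)^(1/0.69) ≈ 14.0732.
y_gold = 14.0732^0.31 ≈ 2.2699.
c_gold = y_gold − (n+g+δ)·k_gold = 2.2699 − 0.05·14.0732 ≈ 1.5662.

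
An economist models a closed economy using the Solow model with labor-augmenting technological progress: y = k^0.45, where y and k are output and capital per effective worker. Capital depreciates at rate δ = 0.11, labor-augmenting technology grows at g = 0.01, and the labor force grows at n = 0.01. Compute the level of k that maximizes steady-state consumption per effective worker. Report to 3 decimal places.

k_gold ≈ 9.561

Break-even investment rate: n + g + δ = 0.01 + 0.01 + 0.11 = 0.13.
At the golden rule the marginal product of capital equals n+g+δ: 0.45·k^(0.45−1) = 0.13. Solving, k_gold = (0.45/0.13)^(1/0.55) ≈ 9.5607.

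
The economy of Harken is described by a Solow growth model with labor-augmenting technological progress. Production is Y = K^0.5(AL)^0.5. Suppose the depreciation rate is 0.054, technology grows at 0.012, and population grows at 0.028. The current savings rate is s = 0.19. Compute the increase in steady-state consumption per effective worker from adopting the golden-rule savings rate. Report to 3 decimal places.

Δc ≈ 1.022

The effective depreciation rate is n + g + δ = 0.028 + 0.012 + 0.054 = 0.094.
Current steady state (s = 0.19): k* = (0.19/0.094)^(1/0.5) ≈ 4.0856, y* = 4.0856^0.5 ≈ 2.0213, c* = (1−0.19)·2.0213 ≈ 1.6372.
Golden rule sets MPK = n+g+δ: 0.5·k^(0.5−1) = 0.094, so k_gold = (0.5/0.094)^(1/0.5) ≈ 28.2933.
y_gold = 28.2933^0.5 ≈ 5.3191, c_gold = y_gold − 0.094·k_gold ≈ 2.6596.
Gain: Δc = 2.6596 − 1.6372 ≈ 1.0223.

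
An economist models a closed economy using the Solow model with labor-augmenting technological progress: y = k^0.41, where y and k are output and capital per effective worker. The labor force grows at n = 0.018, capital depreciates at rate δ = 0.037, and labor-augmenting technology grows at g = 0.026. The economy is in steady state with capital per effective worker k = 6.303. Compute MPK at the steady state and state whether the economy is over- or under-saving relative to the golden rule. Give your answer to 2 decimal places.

under-saving; MPK ≈ 0.14

n + g + δ = 0.018 + 0.026 + 0.037 = 0.081.
MPK = 0.41·k^(0.41−1) = 0.41·6.303^(-0.59) ≈ 0.1384.
MPK > 0.081, so the economy is dynamically efficient (under-saving).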